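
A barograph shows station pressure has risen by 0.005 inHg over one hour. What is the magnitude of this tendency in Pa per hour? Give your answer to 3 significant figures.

16.9 Pa per hour

0.005 inHg / 1 h × 3386.39 Pa/inHg = 16.9 Pa/h.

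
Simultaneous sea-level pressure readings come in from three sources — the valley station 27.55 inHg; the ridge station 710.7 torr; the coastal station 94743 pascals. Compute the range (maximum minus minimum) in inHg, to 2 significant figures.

0.43 inHg

the ridge station: 710.7 mmHg = 27.9803 inHg.
the coastal station: 94743 Pa = 27.9776 inHg.
Spread: 27.9803 − 27.5500 = 0.43 inHg.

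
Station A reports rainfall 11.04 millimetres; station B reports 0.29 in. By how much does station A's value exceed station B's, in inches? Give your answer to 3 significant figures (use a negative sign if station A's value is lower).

station A: 11.04 mm = 0.43465 in.
Difference: 0.43465 − 0.29000 = 0.145 in.

0.145 in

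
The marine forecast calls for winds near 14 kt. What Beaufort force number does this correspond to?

14 kt lies in the Beaufort 4 band (moderate breeze, 11–16 kt).

Beaufort force 4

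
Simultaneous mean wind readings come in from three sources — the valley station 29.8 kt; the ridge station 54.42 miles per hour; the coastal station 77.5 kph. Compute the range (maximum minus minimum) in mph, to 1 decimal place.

the valley station: 29.8 kt = 34.293 mph.
the coastal station: 77.5 km/h = 48.156 mph.
Spread: 54.420 − 34.293 = 20.1 mph.

20.1 mph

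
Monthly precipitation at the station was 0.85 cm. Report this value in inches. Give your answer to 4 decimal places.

1 cm = 0.393701 in, so 0.85 × 0.393701 = 0.3346 in.

0.3346 in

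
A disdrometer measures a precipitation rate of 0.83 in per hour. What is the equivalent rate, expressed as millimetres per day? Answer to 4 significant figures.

0.83 in/hour × 25.4 mm/in × 24 hour/day = 506.0 mm/day.

506.0 mm/day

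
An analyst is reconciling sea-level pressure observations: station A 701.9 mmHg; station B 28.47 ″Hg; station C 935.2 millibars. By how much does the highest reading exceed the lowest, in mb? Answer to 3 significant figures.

station A: 701.9 mmHg = 935.790 mb.
station B: 28.47 inHg = 964.105 mb.
Spread: 964.105 − 935.200 = 28.9 mb.

28.9 mb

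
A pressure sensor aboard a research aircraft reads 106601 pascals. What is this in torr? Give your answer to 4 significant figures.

1 Pa = 0.00750062 mmHg, so 106601 × 0.00750062 = 799.6 mmHg.

799.6 mmHg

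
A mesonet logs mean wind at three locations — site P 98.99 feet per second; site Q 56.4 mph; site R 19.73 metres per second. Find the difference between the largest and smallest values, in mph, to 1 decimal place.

23.4 mph

site P: 98.99 ft/s = 67.493 mph.
site R: 19.73 m/s = 44.135 mph.
Spread: 67.493 − 44.135 = 23.4 mph.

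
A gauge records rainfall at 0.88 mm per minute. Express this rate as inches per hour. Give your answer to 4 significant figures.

2.079 in/hour

0.88 mm/minute × 0.0393701 in/mm × 60 minute/hour = 2.079 in/hour.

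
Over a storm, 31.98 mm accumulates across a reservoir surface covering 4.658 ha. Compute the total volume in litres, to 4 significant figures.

Area: 4.658 ha = 46580 m².
1 mm over 1 m² is 1 L, so volume = 31.98 × 46580 = 1489628.4 L ≈ 1490000 L.

1490000 litres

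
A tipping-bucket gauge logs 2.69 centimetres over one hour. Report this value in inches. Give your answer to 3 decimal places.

1.059 in

1 cm = 0.393701 in, so 2.69 × 0.393701 = 1.059 in.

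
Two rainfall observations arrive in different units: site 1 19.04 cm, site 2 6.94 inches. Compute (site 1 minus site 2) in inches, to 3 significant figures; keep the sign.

site 1: 19.04 cm = 7.49606 in.
Difference: 7.49606 − 6.94000 = 0.556 in.

0.556 in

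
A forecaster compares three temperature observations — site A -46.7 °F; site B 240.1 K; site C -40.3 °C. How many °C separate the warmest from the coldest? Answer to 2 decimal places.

site A: -46.7 °F = -43.722 °C.
site B: 240.1 K = -33.050 °C.
Spread: (-33.050) − (-43.722) = 10.672 °C.

10.67 °C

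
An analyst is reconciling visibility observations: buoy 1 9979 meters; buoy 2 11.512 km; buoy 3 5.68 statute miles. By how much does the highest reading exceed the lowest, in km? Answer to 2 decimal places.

buoy 1: 9979 m = 9.9790 km.
buoy 3: 5.68 SM = 9.1411 km.
Spread: 11.5120 − 9.1411 = 2.37 km.

2.37 km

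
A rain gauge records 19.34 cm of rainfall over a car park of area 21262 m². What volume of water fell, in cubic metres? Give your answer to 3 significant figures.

4110 cubic metres

Depth: 19.34 cm × 10 = 193.4 mm.
1 mm over 1 m² is 1 L, so volume = 193.4 × 21262 = 4112070.8 L = 4110 m³.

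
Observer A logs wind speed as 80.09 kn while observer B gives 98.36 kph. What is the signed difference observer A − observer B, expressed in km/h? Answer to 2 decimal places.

observer A: 80.09 kt = 148.3267 km/h.
Difference: 148.3267 − 98.3600 = 49.97 km/h.

49.97 km/h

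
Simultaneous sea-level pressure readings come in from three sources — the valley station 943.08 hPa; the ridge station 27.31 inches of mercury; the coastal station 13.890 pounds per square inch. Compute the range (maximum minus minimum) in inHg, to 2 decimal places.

the valley station: 943.08 hPa = 27.8491 inHg.
the coastal station: 13.890 psi = 28.2803 inHg.
Spread: 28.2803 − 27.3100 = 0.97 inHg.

0.97 inHg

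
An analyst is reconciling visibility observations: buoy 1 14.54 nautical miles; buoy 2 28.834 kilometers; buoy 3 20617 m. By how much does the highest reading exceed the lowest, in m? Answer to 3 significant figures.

buoy 1: 14.54 nmi = 26928.08 m.
buoy 2: 28.834 km = 28834.00 m.
Spread: 28834.00 − 20617.00 = 8220 m.

8220 m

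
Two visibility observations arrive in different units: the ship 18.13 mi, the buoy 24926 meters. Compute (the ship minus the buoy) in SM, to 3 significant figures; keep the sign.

the buoy: 24926 m = 15.4883 SM.
Difference: 18.1300 − 15.4883 = 2.64 SM.

2.64 SM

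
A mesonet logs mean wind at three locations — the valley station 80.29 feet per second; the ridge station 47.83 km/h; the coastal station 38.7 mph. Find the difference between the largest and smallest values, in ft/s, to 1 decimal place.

the ridge station: 47.83 km/h = 43.590 ft/s.
the coastal station: 38.7 mph = 56.760 ft/s.
Spread: 80.290 − 43.590 = 36.7 ft/s.

36.7 ft/s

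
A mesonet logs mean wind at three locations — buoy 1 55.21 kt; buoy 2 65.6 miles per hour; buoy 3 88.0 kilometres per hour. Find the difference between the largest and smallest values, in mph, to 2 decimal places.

10.92 mph

buoy 1: 55.21 kt = 63.5345 mph.
buoy 3: 88.0 km/h = 54.6807 mph.
Spread: 65.6000 − 54.6807 = 10.92 mph.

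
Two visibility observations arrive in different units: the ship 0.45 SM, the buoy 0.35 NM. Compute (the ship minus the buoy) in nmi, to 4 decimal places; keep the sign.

the ship: 0.45 SM = 0.391039 nmi.
Difference: 0.391039 − 0.350000 = 0.0410 nmi.

0.0410 nmi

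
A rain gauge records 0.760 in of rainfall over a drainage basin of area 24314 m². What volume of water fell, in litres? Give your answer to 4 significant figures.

Depth: 0.760 in × 25.4 = 19.304 mm.
1 mm over 1 m² is 1 L, so volume = 19.304 × 24314 = 469357.46 L ≈ 469400 L.

469400 litres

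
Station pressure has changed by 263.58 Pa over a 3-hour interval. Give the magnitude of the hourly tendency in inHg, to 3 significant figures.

263.58 Pa / 3 h × 0.0002953 inHg/Pa = 0.0259 inHg/h.

0.0259 inHg per hour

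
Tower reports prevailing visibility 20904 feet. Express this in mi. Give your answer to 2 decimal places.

3.96 SM

1 ft = 0.000189394 SM, so 20904 × 0.000189394 = 3.96 SM.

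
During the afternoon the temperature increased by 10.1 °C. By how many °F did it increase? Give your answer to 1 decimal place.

A change of 1 °C equals a change of 1.8 °F: Δ°F = 10.1 × 1.8 = 18.2 °F.

18.2 °F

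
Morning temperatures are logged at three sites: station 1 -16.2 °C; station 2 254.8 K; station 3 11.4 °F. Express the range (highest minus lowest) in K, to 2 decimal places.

6.91 K

station 2: 254.8 K = -18.350 °C.
station 3: 11.4 °F = -11.444 °C.
Spread: (-11.444) − (-18.350) = 6.906 °C.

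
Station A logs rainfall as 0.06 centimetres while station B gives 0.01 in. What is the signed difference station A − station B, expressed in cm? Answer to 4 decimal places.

station B: 0.01 in = 0.025400 cm.
Difference: 0.060000 − 0.025400 = 0.0346 cm.

0.0346 cm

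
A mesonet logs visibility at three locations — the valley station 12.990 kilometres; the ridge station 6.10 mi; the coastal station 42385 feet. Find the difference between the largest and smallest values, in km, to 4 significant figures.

3.173 km

the ridge station: 6.10 SM = 9.81700 km.
the coastal station: 42385 ft = 12.91895 km.
Spread: 12.99000 − 9.81700 = 3.173 km.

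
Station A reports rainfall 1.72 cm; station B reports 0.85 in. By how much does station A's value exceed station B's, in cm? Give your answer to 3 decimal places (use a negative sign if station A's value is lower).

-0.439 cm

station B: 0.85 in = 2.15900 cm.
Difference: 1.72000 − 2.15900 = -0.439 cm.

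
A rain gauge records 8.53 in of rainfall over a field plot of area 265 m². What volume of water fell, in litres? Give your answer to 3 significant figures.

Depth: 8.53 in × 25.4 = 216.662 mm.
1 mm over 1 m² is 1 L, so volume = 216.662 × 265 = 57415.43 L ≈ 57400 L.

57400 litres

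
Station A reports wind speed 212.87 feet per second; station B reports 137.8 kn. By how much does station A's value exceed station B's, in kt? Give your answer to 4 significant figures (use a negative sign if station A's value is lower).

station A: 212.87 ft/s = 126.1220 kt.
Difference: 126.1220 − 137.8000 = -11.68 kt.

-11.68 kt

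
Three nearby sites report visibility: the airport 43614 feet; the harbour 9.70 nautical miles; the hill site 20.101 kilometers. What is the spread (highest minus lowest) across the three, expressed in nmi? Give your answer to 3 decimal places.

3.676 nmi

the airport: 43614 ft = 7.17794 nmi.
the hill site: 20.101 km = 10.85367 nmi.
Spread: 10.85367 − 7.17794 = 3.676 nmi.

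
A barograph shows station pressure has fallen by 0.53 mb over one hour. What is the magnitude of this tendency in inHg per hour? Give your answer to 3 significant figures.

0.53 mb / 1 h × 0.02953 inHg/mb = 0.0157 inHg/h.

0.0157 inHg per hour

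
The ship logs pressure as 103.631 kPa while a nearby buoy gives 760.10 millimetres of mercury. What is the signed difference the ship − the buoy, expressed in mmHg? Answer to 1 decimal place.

17.2 mmHg

the ship: 103.631 kPa = 777.296 mmHg.
Difference: 777.296 − 760.100 = 17.2 mmHg.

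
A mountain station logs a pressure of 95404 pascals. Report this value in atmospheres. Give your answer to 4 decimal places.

1 Pa = 9.86923e-06 atm, so 95404 × 9.86923e-06 = 0.9416 atm.

0.9416 atm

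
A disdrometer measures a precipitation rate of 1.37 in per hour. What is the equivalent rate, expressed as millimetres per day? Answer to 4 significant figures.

835.2 mm/day

1.37 in/hour × 25.4 mm/in × 24 hour/day = 835.2 mm/day.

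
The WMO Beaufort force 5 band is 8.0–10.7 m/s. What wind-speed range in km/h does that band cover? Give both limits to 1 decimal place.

28.8 to 38.5 km/h

8.0–10.7 m/s × 3.6 = 28.8–38.5 km/h.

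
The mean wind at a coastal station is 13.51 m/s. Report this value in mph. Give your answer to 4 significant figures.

1 m/s = 2.23694 mph, so 13.51 × 2.23694 = 30.22 mph.

30.22 mph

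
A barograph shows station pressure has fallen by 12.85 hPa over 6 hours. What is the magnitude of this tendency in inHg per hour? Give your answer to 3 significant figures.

12.85 hPa / 6 h × 0.02953 inHg/hPa = 0.0632 inHg/h.

0.0632 inHg per hour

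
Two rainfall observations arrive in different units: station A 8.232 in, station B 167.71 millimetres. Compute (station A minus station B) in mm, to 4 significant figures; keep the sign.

station A: 8.232 in = 209.0928 mm.
Difference: 209.0928 − 167.7100 = 41.38 mm.

41.38 mm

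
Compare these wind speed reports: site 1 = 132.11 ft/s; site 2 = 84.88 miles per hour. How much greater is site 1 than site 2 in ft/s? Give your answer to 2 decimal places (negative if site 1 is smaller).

7.62 ft/s

site 2: 84.88 mph = 124.4907 ft/s.
Difference: 132.1100 − 124.4907 = 7.62 ft/s.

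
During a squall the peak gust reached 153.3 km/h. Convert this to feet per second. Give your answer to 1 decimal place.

1 km/h = 0.911344 ft/s, so 153.3 × 0.911344 = 139.7 ft/s.

139.7 ft/s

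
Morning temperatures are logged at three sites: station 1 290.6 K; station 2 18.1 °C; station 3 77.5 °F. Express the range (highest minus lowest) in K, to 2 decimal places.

station 1: 290.6 K = 17.450 °C.
station 3: 77.5 °F = 25.278 °C.
Spread: 25.278 − 17.450 = 7.828 °C.

7.83 K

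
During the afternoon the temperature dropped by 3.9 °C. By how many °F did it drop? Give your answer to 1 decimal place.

7.0 °F

For a temperature change the 32° offset cancels: Δ°F = 3.9 × 1.8 = 7.0 °F.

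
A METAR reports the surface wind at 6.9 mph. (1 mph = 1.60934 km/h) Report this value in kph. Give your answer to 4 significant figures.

11.10 km/h

1 mph = 1.60934 km/h, so 6.9 × 1.60934 = 11.10 km/h.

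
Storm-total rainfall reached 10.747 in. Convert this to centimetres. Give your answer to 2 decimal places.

1 in = 2.54 cm, so 10.747 × 2.54 = 27.30 cm.

27.30 cm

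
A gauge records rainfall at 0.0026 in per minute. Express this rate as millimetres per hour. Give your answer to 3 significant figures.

0.0026 in/minute × 25.4 mm/in × 60 minute/hour = 3.96 mm/hour.

3.96 mm/hour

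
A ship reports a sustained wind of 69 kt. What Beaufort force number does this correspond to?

Beaufort force 12

69 kt lies in the Beaufort 12 band (hurricane force, ≥64 kt).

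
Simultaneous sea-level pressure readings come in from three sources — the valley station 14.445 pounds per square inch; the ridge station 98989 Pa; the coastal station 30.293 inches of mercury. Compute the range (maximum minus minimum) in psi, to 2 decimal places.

0.52 psi

the ridge station: 98989 Pa = 14.3571 psi.
the coastal station: 30.293 inHg = 14.8785 psi.
Spread: 14.8785 − 14.3571 = 0.52 psi.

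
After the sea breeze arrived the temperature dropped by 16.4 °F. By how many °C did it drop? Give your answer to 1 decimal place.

Converting a difference, only the 9/5 scale factor applies: Δ°C = 16.4 × 0.5556 = 9.1 °C.

9.1 °C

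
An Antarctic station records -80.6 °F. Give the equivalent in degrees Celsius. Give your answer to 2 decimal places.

-62.56 °C

°C = (°F − 32) × 5/9 = (-80.6 − 32) / 1.8 = -62.56 °C.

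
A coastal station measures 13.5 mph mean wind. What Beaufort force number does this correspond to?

Beaufort force 4

13.5 mph = 6.0 m/s, which is Beaufort 4 (moderate breeze, 5.5–7.9 m/s).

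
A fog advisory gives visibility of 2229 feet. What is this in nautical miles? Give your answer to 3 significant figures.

1 ft = 0.000164579 nmi, so 2229 × 0.000164579 = 0.367 nmi.

0.367 nmi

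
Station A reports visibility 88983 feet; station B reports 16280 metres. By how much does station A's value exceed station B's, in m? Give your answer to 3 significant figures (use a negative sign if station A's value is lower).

station A: 88983 ft = 27122.02 m.
Difference: 27122.02 − 16280.00 = 10800 m.

10800 m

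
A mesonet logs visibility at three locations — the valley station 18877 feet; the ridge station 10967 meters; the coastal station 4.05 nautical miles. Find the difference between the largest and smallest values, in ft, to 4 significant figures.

17100 ft

the ridge station: 10967 m = 35980.97 ft.
the coastal station: 4.05 nmi = 24608.27 ft.
Spread: 35980.97 − 18877.00 = 17100 ft.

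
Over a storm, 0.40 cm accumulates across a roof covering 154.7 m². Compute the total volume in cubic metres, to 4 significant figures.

0.6188 cubic metres

Depth: 0.40 cm × 10 = 4 mm.
1 mm over 1 m² is 1 L, so volume = 4 × 154.7 = 618.8 L = 0.6188 m³.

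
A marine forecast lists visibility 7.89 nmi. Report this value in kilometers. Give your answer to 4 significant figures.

14.61 km

1 nmi = 1.852 km, so 7.89 × 1.852 = 14.61 km.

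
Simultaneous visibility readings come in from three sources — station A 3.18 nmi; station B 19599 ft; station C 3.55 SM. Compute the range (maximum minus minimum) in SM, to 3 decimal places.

0.162 SM

station A: 3.18 nmi = 3.65948 SM.
station B: 19599 ft = 3.71193 SM.
Spread: 3.71193 − 3.55000 = 0.162 SM.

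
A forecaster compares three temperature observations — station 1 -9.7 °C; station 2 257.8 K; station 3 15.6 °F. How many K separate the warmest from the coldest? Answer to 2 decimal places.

station 2: 257.8 K = -15.350 °C.
station 3: 15.6 °F = -9.111 °C.
Spread: (-9.111) − (-15.350) = 6.239 °C.

6.24 K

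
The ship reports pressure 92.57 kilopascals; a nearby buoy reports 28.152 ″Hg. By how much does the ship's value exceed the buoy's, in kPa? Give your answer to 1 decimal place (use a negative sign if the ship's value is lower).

-2.8 kPa

the buoy: 28.152 inHg = 95.334 kPa.
Difference: 92.570 − 95.334 = -2.8 kPa.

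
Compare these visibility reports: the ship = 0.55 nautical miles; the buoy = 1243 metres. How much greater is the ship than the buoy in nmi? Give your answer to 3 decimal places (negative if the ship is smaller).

the buoy: 1243 m = 0.67117 nmi.
Difference: 0.55000 − 0.67117 = -0.121 nmi.

-0.121 nmi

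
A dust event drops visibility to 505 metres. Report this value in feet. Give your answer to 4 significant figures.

1657 ft

1 m = 3.28084 ft, so 505 × 3.28084 = 1657 ft.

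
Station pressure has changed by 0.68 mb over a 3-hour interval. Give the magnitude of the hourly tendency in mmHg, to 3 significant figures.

0.170 mmHg per hour

0.68 mb / 3 h × 0.750062 mmHg/mb = 0.170 mmHg/h.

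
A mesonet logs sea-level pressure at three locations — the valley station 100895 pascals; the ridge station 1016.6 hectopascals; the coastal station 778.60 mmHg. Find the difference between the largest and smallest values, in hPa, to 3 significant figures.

29.1 hPa

the valley station: 100895 Pa = 1008.950 hPa.
the coastal station: 778.60 mmHg = 1038.048 hPa.
Spread: 1038.048 − 1008.950 = 29.1 hPa.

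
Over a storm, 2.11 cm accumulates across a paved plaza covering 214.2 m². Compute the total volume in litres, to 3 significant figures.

Depth: 2.11 cm × 10 = 21.1 mm.
1 mm over 1 m² is 1 L, so volume = 21.1 × 214.2 = 4519.62 L ≈ 4520 L.

4520 litres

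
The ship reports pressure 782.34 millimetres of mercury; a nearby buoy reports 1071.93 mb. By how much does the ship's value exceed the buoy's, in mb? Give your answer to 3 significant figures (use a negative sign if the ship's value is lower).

the ship: 782.34 mmHg = 1043.034 mb.
Difference: 1043.034 − 1071.930 = -28.9 mb.

-28.9 mb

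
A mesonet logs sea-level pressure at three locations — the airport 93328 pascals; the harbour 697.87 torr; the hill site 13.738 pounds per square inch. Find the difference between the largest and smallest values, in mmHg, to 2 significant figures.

the airport: 93328 Pa = 700.02 mmHg.
the hill site: 13.738 psi = 710.46 mmHg.
Spread: 710.46 − 697.87 = 13 mmHg.

13 mmHg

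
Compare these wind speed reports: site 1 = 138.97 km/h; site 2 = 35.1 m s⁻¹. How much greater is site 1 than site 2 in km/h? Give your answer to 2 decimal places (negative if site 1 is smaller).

site 2: 35.1 m/s = 126.3600 km/h.
Difference: 138.9700 − 126.3600 = 12.61 km/h.

12.61 km/h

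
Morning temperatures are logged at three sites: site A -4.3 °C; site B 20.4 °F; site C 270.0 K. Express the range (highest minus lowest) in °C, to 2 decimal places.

3.29 °C

site B: 20.4 °F = -6.444 °C.
site C: 270.0 K = -3.150 °C.
Spread: (-3.150) − (-6.444) = 3.294 °C.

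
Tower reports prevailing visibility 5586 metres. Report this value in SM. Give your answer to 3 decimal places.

3.471 SM

1 m = 0.000621371 SM, so 5586 × 0.000621371 = 3.471 SM.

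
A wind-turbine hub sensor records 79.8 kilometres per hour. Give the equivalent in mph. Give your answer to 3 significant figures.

49.6 mph

1 km/h = 0.621371 mph, so 79.8 × 0.621371 = 49.6 mph.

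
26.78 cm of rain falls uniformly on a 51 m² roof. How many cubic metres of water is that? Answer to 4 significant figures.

Depth: 26.78 cm × 10 = 267.8 mm.
1 mm over 1 m² is 1 L, so volume = 267.8 × 51 = 13657.8 L = 13.66 m³.

13.66 cubic metres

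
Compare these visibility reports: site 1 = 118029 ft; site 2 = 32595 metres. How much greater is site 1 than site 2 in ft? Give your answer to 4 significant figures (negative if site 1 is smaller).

site 2: 32595 m = 106938.98 ft.
Difference: 118029.00 − 106938.98 = 11090 ft.

11090 ft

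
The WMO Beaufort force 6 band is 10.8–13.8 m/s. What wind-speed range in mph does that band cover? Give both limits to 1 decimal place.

10.8–13.8 m/s × 2.237 = 24.2–30.9 mph.

24.2 to 30.9 mph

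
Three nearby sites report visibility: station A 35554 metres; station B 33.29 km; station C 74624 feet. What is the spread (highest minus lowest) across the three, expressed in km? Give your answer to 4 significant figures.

station A: 35554 m = 35.5540 km.
station C: 74624 ft = 22.7454 km.
Spread: 35.5540 − 22.7454 = 12.81 km.

12.81 km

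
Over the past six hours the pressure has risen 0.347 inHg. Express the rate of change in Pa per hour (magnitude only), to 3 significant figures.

0.347 inHg / 6 h × 3386.39 Pa/inHg = 196 Pa/h.

196 Pa per hour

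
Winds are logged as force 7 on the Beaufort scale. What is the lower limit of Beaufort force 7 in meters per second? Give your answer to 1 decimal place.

13.9 m/s

Beaufort 7 (near gale) spans 13.9–17.1 m/s.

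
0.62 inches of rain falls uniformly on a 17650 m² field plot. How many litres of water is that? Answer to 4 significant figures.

Depth: 0.62 in × 25.4 = 15.748 mm.
1 mm over 1 m² is 1 L, so volume = 15.748 × 17650 = 277952.2 L ≈ 278000 L.

278000 litres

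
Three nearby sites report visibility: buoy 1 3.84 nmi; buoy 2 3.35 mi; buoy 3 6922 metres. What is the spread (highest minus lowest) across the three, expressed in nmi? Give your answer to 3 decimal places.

buoy 2: 3.35 SM = 2.91107 nmi.
buoy 3: 6922 m = 3.73758 nmi.
Spread: 3.84000 − 2.91107 = 0.929 nmi.

0.929 nmi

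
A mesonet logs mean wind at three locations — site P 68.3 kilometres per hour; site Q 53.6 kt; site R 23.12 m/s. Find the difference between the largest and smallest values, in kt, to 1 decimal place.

16.7 kt

site P: 68.3 km/h = 36.879 kt.
site R: 23.12 m/s = 44.942 kt.
Spread: 53.600 − 36.879 = 16.7 kt.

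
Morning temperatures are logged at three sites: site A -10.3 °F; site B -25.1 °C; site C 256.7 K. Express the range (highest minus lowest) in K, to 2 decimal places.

site A: -10.3 °F = -23.500 °C.
site C: 256.7 K = -16.450 °C.
Spread: (-16.450) − (-25.100) = 8.650 °C.

8.65 K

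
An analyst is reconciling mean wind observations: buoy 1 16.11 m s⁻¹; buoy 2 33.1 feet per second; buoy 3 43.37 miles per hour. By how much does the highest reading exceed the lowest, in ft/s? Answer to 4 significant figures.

buoy 1: 16.11 m/s = 52.8543 ft/s.
buoy 3: 43.37 mph = 63.6093 ft/s.
Spread: 63.6093 − 33.1000 = 30.51 ft/s.

30.51 ft/s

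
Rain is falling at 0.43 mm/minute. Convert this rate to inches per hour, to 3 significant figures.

1.02 in/hour

0.43 mm/minute × 0.0393701 in/mm × 60 minute/hour = 1.02 in/hour.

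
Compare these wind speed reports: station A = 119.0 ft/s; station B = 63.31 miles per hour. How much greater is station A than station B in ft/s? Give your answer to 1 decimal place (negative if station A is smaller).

26.1 ft/s

station B: 63.31 mph = 92.855 ft/s.
Difference: 119.000 − 92.855 = 26.1 ft/s.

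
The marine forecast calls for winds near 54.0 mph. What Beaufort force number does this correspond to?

54.0 mph = 24.1 m/s, which is Beaufort 9 (strong gale, 20.8–24.4 m/s).

Beaufort force 9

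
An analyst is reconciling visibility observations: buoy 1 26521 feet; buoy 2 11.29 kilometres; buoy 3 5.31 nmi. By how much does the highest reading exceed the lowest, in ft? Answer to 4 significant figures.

10520 ft

buoy 2: 11.29 km = 37040.68 ft.
buoy 3: 5.31 nmi = 32264.17 ft.
Spread: 37040.68 − 26521.00 = 10520 ft.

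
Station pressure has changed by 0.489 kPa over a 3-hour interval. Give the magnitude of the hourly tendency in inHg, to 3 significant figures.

0.0481 inHg per hour

0.489 kPa / 3 h × 0.2953 inHg/kPa = 0.0481 inHg/h.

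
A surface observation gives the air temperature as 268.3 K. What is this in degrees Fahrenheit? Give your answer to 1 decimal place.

23.3 °F

First to °C: -4.85 °C.
Then to °F: 23.3 °F.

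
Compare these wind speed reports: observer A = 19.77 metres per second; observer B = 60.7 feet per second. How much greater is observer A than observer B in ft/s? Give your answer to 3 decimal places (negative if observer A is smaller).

4.162 ft/s

observer A: 19.77 m/s = 64.86220 ft/s.
Difference: 64.86220 − 60.70000 = 4.162 ft/s.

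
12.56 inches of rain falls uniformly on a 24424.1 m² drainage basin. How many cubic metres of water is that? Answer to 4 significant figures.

Depth: 12.56 in × 25.4 = 319.024 mm.
1 mm over 1 m² is 1 L, so volume = 319.024 × 24424.1 = 7791874.1 L = 7792 m³.

7792 cubic metres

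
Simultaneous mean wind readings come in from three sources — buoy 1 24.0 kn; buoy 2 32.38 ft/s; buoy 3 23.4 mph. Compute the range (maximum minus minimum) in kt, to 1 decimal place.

4.8 kt

buoy 2: 32.38 ft/s = 19.185 kt.
buoy 3: 23.4 mph = 20.334 kt.
Spread: 24.000 − 19.185 = 4.8 kt.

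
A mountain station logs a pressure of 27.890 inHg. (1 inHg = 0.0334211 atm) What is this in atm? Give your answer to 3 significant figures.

1 inHg = 0.0334211 atm, so 27.890 × 0.0334211 = 0.932 atm.

0.932 atm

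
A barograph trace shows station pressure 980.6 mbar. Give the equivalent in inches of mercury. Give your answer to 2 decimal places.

28.96 inHg

1 mb = 0.02953 inHg, so 980.6 × 0.02953 = 28.96 inHg.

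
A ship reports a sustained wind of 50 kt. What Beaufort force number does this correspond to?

Beaufort force 10

50 kt lies in the Beaufort 10 band (storm, 48–55 kt).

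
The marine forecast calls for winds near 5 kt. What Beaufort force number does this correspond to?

Beaufort force 2

5 kt lies in the Beaufort 2 band (light breeze, 4–6 kt).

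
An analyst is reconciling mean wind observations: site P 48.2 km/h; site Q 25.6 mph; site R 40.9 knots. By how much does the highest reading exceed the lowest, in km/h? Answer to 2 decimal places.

34.55 km/h

site Q: 25.6 mph = 41.1992 km/h.
site R: 40.9 kt = 75.7468 km/h.
Spread: 75.7468 − 41.1992 = 34.55 km/h.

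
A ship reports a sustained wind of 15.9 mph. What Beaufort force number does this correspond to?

Beaufort force 4

15.9 mph = 7.1 m/s, which is Beaufort 4 (moderate breeze, 5.5–7.9 m/s).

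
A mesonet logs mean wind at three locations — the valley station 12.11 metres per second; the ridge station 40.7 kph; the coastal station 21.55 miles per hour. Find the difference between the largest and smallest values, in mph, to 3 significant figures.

the valley station: 12.11 m/s = 27.0893 mph.
the ridge station: 40.7 km/h = 25.2898 mph.
Spread: 27.0893 − 21.5500 = 5.54 mph.

5.54 mph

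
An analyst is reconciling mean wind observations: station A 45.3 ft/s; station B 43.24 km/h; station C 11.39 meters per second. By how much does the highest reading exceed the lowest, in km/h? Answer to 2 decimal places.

8.70 km/h

station A: 45.3 ft/s = 49.7068 km/h.
station C: 11.39 m/s = 41.0040 km/h.
Spread: 49.7068 − 41.0040 = 8.70 km/h.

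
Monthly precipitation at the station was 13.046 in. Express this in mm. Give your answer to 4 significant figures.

331.4 mm

1 in = 25.4 mm, so 13.046 × 25.4 = 331.4 mm.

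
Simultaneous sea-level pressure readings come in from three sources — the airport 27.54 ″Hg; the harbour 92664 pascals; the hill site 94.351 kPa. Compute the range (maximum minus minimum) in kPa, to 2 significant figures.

1.7 kPa

the airport: 27.54 inHg = 93.261 kPa.
the harbour: 92664 Pa = 92.664 kPa.
Spread: 94.351 − 92.664 = 1.7 kPa.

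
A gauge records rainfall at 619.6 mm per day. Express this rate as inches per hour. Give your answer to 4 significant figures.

1.016 in/hour

619.6 mm/day × 0.0393701 in/mm × 0.0416667 day/hour = 1.016 in/hour.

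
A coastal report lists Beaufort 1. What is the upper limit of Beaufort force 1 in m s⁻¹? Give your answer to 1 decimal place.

Beaufort 1 (light air) spans 0.3–1.5 m/s.

1.5 m/s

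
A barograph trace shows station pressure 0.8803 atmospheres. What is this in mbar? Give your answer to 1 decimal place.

1 atm = 1013.25 mb, so 0.8803 × 1013.25 = 892.0 mb.

892.0 mb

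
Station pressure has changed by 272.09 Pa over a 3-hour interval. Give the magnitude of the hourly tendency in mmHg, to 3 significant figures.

272.09 Pa / 3 h × 0.00750062 mmHg/Pa = 0.680 mmHg/h.

0.680 mmHg per hour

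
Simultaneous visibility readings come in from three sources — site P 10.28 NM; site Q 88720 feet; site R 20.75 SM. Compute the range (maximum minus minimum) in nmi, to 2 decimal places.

site Q: 88720 ft = 14.6014 nmi.
site R: 20.75 SM = 18.0313 nmi.
Spread: 18.0313 − 10.2800 = 7.75 nmi.

7.75 nmi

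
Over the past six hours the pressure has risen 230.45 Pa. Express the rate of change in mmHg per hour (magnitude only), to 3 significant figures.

230.45 Pa / 6 h × 0.00750062 mmHg/Pa = 0.288 mmHg/h.

0.288 mmHg per hour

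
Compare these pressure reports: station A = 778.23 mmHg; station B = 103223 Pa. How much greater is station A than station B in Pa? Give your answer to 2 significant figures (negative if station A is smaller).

530 Pa

station A: 778.23 mmHg = 103755.48 Pa.
Difference: 103755.48 − 103223.00 = 530 Pa.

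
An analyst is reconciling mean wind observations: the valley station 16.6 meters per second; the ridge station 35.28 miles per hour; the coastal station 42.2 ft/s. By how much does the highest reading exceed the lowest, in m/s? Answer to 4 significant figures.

3.737 m/s

the ridge station: 35.28 mph = 15.77157 m/s.
the coastal station: 42.2 ft/s = 12.86256 m/s.
Spread: 16.60000 − 12.86256 = 3.737 m/s.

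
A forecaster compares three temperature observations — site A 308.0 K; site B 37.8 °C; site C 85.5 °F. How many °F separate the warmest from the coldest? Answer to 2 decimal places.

14.54 °F

site A: 308.0 K = 34.850 °C.
site C: 85.5 °F = 29.722 °C.
Spread: 37.800 − 29.722 = 8.078 °C = 14.54 °F.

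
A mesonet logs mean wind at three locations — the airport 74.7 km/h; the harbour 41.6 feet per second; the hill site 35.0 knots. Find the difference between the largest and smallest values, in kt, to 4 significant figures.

the airport: 74.7 km/h = 40.3348 kt.
the harbour: 41.6 ft/s = 24.6473 kt.
Spread: 40.3348 − 24.6473 = 15.69 kt.

15.69 kt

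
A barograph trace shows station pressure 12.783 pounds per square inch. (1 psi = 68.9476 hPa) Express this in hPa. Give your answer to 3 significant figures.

881 hPa

1 psi = 68.9476 hPa, so 12.783 × 68.9476 = 881 hPa.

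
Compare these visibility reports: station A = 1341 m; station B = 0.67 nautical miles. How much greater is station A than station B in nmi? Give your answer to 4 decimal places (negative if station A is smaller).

0.0541 nmi

station A: 1341 m = 0.724082 nmi.
Difference: 0.724082 − 0.670000 = 0.0541 nmi.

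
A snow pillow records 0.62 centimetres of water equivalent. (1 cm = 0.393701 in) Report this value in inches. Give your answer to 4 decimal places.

1 cm = 0.393701 in, so 0.62 × 0.393701 = 0.2441 in.

0.2441 in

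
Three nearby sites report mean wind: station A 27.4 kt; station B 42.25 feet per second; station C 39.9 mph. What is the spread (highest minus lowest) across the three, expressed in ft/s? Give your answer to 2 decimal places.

station A: 27.4 kt = 46.2460 ft/s.
station C: 39.9 mph = 58.5200 ft/s.
Spread: 58.5200 − 42.2500 = 16.27 ft/s.

16.27 ft/s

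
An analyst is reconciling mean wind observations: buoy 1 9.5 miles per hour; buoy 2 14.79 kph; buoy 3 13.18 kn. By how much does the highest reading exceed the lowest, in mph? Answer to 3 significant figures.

5.98 mph

buoy 2: 14.79 km/h = 9.1901 mph.
buoy 3: 13.18 kt = 15.1673 mph.
Spread: 15.1673 − 9.1901 = 5.98 mph.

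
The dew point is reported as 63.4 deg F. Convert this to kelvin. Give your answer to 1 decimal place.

290.6 K

First to °C: 17.44 °C.
Then to K: 290.6 K.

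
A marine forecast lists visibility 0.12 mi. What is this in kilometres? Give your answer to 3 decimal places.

1 SM = 1.60934 km, so 0.12 × 1.60934 = 0.193 km.

0.193 km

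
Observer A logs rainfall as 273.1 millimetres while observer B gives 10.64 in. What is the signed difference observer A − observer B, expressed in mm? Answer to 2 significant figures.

2.8 mm

observer B: 10.64 in = 270.256 mm.
Difference: 273.100 − 270.256 = 2.8 mm.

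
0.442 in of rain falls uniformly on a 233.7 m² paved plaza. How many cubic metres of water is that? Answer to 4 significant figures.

2.624 cubic metres

Depth: 0.442 in × 25.4 = 11.2268 mm.
1 mm over 1 m² is 1 L, so volume = 11.2268 × 233.7 = 2623.7032 L = 2.624 m³.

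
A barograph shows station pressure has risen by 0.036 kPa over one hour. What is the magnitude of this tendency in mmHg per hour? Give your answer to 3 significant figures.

0.270 mmHg per hour

0.036 kPa / 1 h × 7.50062 mmHg/kPa = 0.270 mmHg/h.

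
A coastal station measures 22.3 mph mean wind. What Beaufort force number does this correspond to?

22.3 mph = 10.0 m/s, which is Beaufort 5 (fresh breeze, 8.0–10.7 m/s).

Beaufort force 5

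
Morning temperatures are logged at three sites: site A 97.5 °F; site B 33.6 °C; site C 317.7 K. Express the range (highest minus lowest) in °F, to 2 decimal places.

19.71 °F

site A: 97.5 °F = 36.389 °C.
site C: 317.7 K = 44.550 °C.
Spread: 44.550 − 33.600 = 10.950 °C = 19.71 °F.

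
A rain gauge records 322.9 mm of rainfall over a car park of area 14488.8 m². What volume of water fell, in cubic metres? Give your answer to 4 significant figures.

4678 cubic metres

1 mm over 1 m² is 1 L, so volume = 322.9 × 14488.8 = 4678433.5 L = 4678 m³.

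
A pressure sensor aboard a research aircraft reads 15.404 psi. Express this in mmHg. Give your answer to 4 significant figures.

796.6 mmHg

1 psi = 51.7149 mmHg, so 15.404 × 51.7149 = 796.6 mmHg.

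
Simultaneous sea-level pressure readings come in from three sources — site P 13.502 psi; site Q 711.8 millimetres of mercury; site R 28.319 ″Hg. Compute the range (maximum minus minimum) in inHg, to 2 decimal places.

0.83 inHg

site P: 13.502 psi = 27.4903 inHg.
site Q: 711.8 mmHg = 28.0236 inHg.
Spread: 28.3190 − 27.4903 = 0.83 inHg.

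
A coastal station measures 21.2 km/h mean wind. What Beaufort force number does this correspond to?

Beaufort force 4

21.2 km/h = 5.9 m/s, which is Beaufort 4 (moderate breeze, 5.5–7.9 m/s).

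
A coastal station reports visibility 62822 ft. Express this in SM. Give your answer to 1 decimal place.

11.9 SM

1 ft = 0.000189394 SM, so 62822 × 0.000189394 = 11.9 SM.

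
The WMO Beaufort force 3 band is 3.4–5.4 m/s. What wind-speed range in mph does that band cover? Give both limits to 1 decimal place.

3.4–5.4 m/s × 2.237 = 7.6–12.1 mph.

7.6 to 12.1 mph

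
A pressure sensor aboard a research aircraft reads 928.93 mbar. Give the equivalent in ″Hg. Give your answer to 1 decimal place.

1 mb = 0.02953 inHg, so 928.93 × 0.02953 = 27.4 inHg.

27.4 inHg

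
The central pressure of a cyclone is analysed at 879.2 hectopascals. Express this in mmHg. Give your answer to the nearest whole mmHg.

659 mmHg

1 hPa = 0.750062 mmHg, so 879.2 × 0.750062 = 659 mmHg.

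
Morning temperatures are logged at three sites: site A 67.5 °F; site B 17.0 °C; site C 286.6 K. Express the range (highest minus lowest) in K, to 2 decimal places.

site A: 67.5 °F = 19.722 °C.
site C: 286.6 K = 13.450 °C.
Spread: 19.722 − 13.450 = 6.272 °C.

6.27 K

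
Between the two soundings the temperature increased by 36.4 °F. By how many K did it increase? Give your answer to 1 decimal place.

A change of 1 °C equals a change of 1.8 °F: ΔK = 36.4 × 0.5556 = 20.2 K.

20.2 K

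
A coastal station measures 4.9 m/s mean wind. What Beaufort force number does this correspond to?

4.9 m/s lies in the Beaufort 3 band (gentle breeze, 3.4–5.4 m/s).

Beaufort force 3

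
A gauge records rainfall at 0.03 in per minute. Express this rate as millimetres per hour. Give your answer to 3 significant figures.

0.03 in/minute × 25.4 mm/in × 60 minute/hour = 45.7 mm/hour.

45.7 mm/hour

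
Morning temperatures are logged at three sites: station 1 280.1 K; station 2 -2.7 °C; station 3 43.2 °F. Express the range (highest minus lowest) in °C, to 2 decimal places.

9.65 °C

station 1: 280.1 K = 6.950 °C.
station 3: 43.2 °F = 6.222 °C.
Spread: 6.950 − (-2.700) = 9.650 °C.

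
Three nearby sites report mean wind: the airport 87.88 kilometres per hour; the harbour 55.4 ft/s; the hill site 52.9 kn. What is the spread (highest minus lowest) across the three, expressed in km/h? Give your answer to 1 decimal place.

37.2 km/h

the harbour: 55.4 ft/s = 60.789 km/h.
the hill site: 52.9 kt = 97.971 km/h.
Spread: 97.971 − 60.789 = 37.2 km/h.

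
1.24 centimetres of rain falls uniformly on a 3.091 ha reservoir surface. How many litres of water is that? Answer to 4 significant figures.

Depth: 1.24 cm × 10 = 12.4 mm.
Area: 3.091 ha = 30910 m².
1 mm over 1 m² is 1 L, so volume = 12.4 × 30910 = 383284 L ≈ 383300 L.

383300 litres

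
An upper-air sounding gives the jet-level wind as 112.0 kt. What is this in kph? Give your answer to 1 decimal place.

1 kt = 1.852 km/h, so 112.0 × 1.852 = 207.4 km/h.

207.4 km/h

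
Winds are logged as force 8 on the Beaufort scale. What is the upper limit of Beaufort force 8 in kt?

Beaufort 8 (gale) spans 34–40 knots.

40 kt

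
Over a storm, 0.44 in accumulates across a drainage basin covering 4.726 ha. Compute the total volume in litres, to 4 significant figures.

Depth: 0.44 in × 25.4 = 11.176 mm.
Area: 4.726 ha = 47260 m².
1 mm over 1 m² is 1 L, so volume = 11.176 × 47260 = 528177.76 L ≈ 528200 L.

528200 litres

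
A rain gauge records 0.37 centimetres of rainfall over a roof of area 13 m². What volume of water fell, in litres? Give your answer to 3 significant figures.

Depth: 0.37 cm × 10 = 3.7 mm.
1 mm over 1 m² is 1 L, so volume = 3.7 × 13 = 48.1 L.

48.1 litres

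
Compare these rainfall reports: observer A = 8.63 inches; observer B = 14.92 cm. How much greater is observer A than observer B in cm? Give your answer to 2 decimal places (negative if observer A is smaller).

observer A: 8.63 in = 21.9202 cm.
Difference: 21.9202 − 14.9200 = 7.00 cm.

7.00 cm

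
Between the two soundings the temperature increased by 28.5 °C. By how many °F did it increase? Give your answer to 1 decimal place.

Converting a difference, only the 9/5 scale factor applies: Δ°F = 28.5 × 1.8 = 51.3 °F.

51.3 °F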